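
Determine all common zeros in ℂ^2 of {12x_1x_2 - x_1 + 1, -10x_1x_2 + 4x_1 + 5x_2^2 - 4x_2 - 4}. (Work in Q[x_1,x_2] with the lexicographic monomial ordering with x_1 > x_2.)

Compute a lex Gröbner basis by Buchberger's algorithm.
f_1 = 12x_1x_2 - x_1 + 1, LT = x_1x_2.
f_2 = -10x_1x_2 + 4x_1 + 5x_2^2 - 4x_2 - 4, LT = x_1x_2.

S(f_1,f_2): lcm = x_1x_2. S = 19/60x_1 + 1/2x_2^2 - 2/5x_2 - 19/60.
  leading term x_1: no divisor's leading term divides it; move 19/60x_1 to the remainder.
  leading term x_2^2: no divisor's leading term divides it; move 1/2x_2^2 to the remainder.
  leading term x_2: no divisor's leading term divides it; move -2/5x_2 to the remainder.
  leading term 1: no divisor's leading term divides it; move -19/60 to the remainder.
  remainder 19/60x_1 + 1/2x_2^2 - 2/5x_2 - 19/60 ≠ 0; add h_3 = 19/60x_1 + 1/2x_2^2 - 2/5x_2 - 19/60 to the basis.

S(f_1,h_3): lcm = x_1x_2. S = -1/12x_1 - 30/19x_2^3 + 24/19x_2^2 + x_2 + 1/12.
  leading term x_1: subtract (-5/19)·h_3 from -1/12x_1 - 30/19x_2^3 + 24/19x_2^2 + x_2 + 1/12 → -30/19x_2^3 + 53/38x_2^2 + 17/19x_2
  leading term x_2^3: no divisor's leading term divides it; move -30/19x_2^3 to the remainder.
  leading term x_2^2: no divisor's leading term divides it; move 53/38x_2^2 to the remainder.
  leading term x_2: no divisor's leading term divides it; move 17/19x_2 to the remainder.
  remainder -30/19x_2^3 + 53/38x_2^2 + 17/19x_2 ≠ 0; add h_4 = -30/19x_2^3 + 53/38x_2^2 + 17/19x_2 to the basis.

The other S-polynomials (S(f_2,h_3), S(f_1,h_4), S(f_2,h_4), S(h_3,h_4)) all reduce to 0 modulo the current basis, so we have a Gröbner basis.
Inter-reduce: drop elements whose leading term is divisible by another's, tail-reduce, and make monic.
Reduced Gröbner basis: {x_1 + 30/19x_2^2 - 24/19x_2 - 1, x_2^3 - 53/60x_2^2 - 17/30x_2}.

From the last basis element, x_2^3 - 53/60x_2^2 - 17/30x_2 = 0, so x_2 takes values in {0, 53/120 - sqrt(10969)/120, 53/120 + sqrt(10969)/120}. Each choice, substituted upward through the basis, yields the corresponding point(s) of the solution set.
  x_2 = 0: the earlier basis element becomes x_1 - 1 = 0, giving x_1 = 1 — point (1, 0).
  x_2 = 53/120 - sqrt(10969)/120: the earlier basis element becomes x_1 - sqrt(10969)/912 - 43/912 = 0, giving x_1 = 43/912 + sqrt(10969)/912 — point (43/912 + sqrt(10969)/912, 53/120 - sqrt(10969)/120).
  x_2 = 53/120 + sqrt(10969)/120: the earlier basis element becomes x_1 - 43/912 + sqrt(10969)/912 = 0, giving x_1 = 43/912 - sqrt(10969)/912 — point (43/912 - sqrt(10969)/912, 53/120 + sqrt(10969)/120).
Substituting each solution back into the original system confirms all equations vanish.

{(1, 0), (43/912 + sqrt(10969)/912, 53/120 - sqrt(10969)/120), (43/912 - sqrt(10969)/912, 53/120 + sqrt(10969)/120)}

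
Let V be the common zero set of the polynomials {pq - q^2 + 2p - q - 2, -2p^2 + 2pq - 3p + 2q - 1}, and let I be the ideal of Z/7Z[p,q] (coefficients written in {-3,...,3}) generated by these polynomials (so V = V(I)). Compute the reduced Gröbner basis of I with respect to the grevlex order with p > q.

f_1 = pq - q^2 + 2p - q - 2, LT = pq.
f_2 = -2p^2 + 2pq - 3p + 2q - 1, LT = p^2.

S(f_1,f_2): lcm = p^2q. S = 2p^2 + pq + q^2 - 2p + 3q.
  leading term p^2: subtract (-1)·f_2 from 2p^2 + pq + q^2 - 2p + 3q → 3pq + q^2 + 2p - 2q - 1
  leading term pq: subtract (3)·f_1 from 3pq + q^2 + 2p - 2q - 1 → -3q^2 + 3p + q - 2
  leading term q^2: no divisor's leading term divides it; move -3q^2 to the remainder.
  leading term p: no divisor's leading term divides it; move 3p to the remainder.
  leading term q: no divisor's leading term divides it; move q to the remainder.
  leading term 1: no divisor's leading term divides it; move -2 to the remainder.
  remainder -3q^2 + 3p + q - 2 ≠ 0; add g_3 = -3q^2 + 3p + q - 2 to the basis.

The other S-polynomials (S(f_1,g_3), S(f_2,g_3)) all reduce to 0 modulo the current basis, so we have a Gröbner basis.

G = {p^2 - p - 2, pq + p + q + 1, q^2 - p + 2q + 3}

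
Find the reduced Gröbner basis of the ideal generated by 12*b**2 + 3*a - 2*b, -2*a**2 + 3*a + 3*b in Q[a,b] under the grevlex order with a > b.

G = {a**2 - 3/2*a - 3/2*b, b**2 + 1/4*a - 1/6*b}

f_1 = 12*b**2 + 3*a - 2*b, LT = b**2.
f_2 = -2*a**2 + 3*a + 3*b, LT = a**2.

S(f_1,f_2): leading monomials are coprime, so the S-polynomial reduces to 0 (Buchberger's first criterion).
Every S-polynomial of the final basis reduces to 0, so we have a Gröbner basis.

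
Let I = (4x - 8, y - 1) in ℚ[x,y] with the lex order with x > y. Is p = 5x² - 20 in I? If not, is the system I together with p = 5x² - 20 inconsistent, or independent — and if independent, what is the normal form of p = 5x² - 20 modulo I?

5x² - 20 lies in I (it reduces to 0).

First compute the reduced Gröbner basis of I by Buchberger's algorithm.
f_1 = 4x - 8, LT = x.
f_2 = y - 1, LT = y.

S(f_1,f_2): leading monomials are coprime, so the S-polynomial reduces to 0 (Buchberger's first criterion).
Every S-polynomial of the final basis reduces to 0, so we have a Gröbner basis.
Inter-reduce: drop elements whose leading term is divisible by another's, tail-reduce, and make monic.
Reduced Gröbner basis: {x - 2, y - 1}.
Label its elements g_1 = x - 2, g_2 = y - 1.

Reduce p = 5x² - 20 modulo G:
  leading term x²: subtract (5x)·g_1 from 5x² - 20 → 10x - 20
  leading term x: subtract (10)·g_1 from 10x - 20 → 0
  normal form = 0.
Since the normal form is 0, p ∈ I.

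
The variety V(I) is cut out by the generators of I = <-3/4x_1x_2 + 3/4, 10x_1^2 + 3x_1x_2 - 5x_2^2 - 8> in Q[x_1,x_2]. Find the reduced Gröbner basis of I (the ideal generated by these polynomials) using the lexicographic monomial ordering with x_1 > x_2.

f_1 = -3/4x_1x_2 + 3/4, LT = x_1x_2.
f_2 = 10x_1^2 + 3x_1x_2 - 5x_2^2 - 8, LT = x_1^2.

S(f_1,f_2): lcm = x_1^2x_2. S = -3/10x_1x_2^2 - x_1 + 1/2x_2^3 + 4/5x_2.
  reduce S modulo (f_1, f_2):
  remainder -x_1 + 1/2x_2^3 + 1/2x_2 ≠ 0; add g_3 = -x_1 + 1/2x_2^3 + 1/2x_2 to the basis.

S(f_1,g_3): lcm = x_1x_2. S = 1/2x_2^4 + 1/2x_2^2 - 1.
  reduce S modulo (f_1, f_2, g_3):
  remainder 1/2x_2^4 + 1/2x_2^2 - 1 ≠ 0; add g_4 = 1/2x_2^4 + 1/2x_2^2 - 1 to the basis.

The other S-polynomials (S(f_2,g_3), S(f_1,g_4), S(f_2,g_4), S(g_3,g_4)) all reduce to 0 modulo the current basis, so we have a Gröbner basis.
Inter-reduce: drop elements whose leading term is divisible by another's, tail-reduce, and make monic.

G = {x_1 - 1/2x_2^3 - 1/2x_2, x_2^4 + x_2^2 - 2}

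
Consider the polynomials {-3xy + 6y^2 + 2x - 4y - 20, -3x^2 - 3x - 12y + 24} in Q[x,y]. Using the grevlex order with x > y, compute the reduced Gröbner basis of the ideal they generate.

G = {y^3 + 5/6y^2 - 5/3x - 19/3y - 1/3, x^2 + x + 4y - 8, xy - 2y^2 - 2/3x + 4/3y + 20/3}

The reduced Gröbner basis is the canonical form of the ideal for this ordering.

f_1 = -3xy + 6y^2 + 2x - 4y - 20, LT = xy.
f_2 = -3x^2 - 3x - 12y + 24, LT = x^2.

S(f_1,f_2): lcm = x^2y. S = -2xy^2 - 2/3x^2 + 1/3xy - 4y^2 + 20/3x + 8y.
  leading term xy^2: subtract (2/3y)·f_1 from -2xy^2 - 2/3x^2 + 1/3xy - 4y^2 + 20/3x + 8y → -4y^3 - 2/3x^2 - xy - 4/3y^2 + 20/3x + 64/3y
  leading term y^3: no divisor's leading term divides it; move -4y^3 to the remainder.
  leading term x^2: subtract (2/9)·f_2 from -2/3x^2 - xy - 4/3y^2 + 20/3x + 64/3y → -xy - 4/3y^2 + 22/3x + 24y - 16/3
  leading term xy: subtract (1/3)·f_1 from -xy - 4/3y^2 + 22/3x + 24y - 16/3 → -10/3y^2 + 20/3x + 76/3y + 4/3
  leading term y^2: no divisor's leading term divides it; move -10/3y^2 to the remainder.
  leading term x: no divisor's leading term divides it; move 20/3x to the remainder.
  leading term y: no divisor's leading term divides it; move 76/3y to the remainder.
  leading term 1: no divisor's leading term divides it; move 4/3 to the remainder.
  remainder -4y^3 - 10/3y^2 + 20/3x + 76/3y + 4/3 ≠ 0; add g_3 = -4y^3 - 10/3y^2 + 20/3x + 76/3y + 4/3 to the basis.

The other S-polynomials (S(f_1,g_3), S(f_2,g_3)) all reduce to 0 modulo the current basis, so we have a Gröbner basis.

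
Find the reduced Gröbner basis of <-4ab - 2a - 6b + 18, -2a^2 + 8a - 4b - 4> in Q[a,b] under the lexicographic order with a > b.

G = {a + 8/21b^2 + 15/7b - 95/21, b^3 + 49/8b^2 - 13b + 47/8}

f_1 = -4ab - 2a - 6b + 18, LT = ab.
f_2 = -2a^2 + 8a - 4b - 4, LT = a^2.

S(f_1,f_2): lcm = a^2b. S = 1/2a^2 + 11/2ab - 9/2a - 2b^2 - 2b.
  reduce S modulo (f_1, f_2):
  remainder -21/4a - 2b^2 - 45/4b + 95/4 ≠ 0; add g_3 = -21/4a - 2b^2 - 45/4b + 95/4 to the basis.

S(f_1,g_3): lcm = ab. S = 1/2a - 8/21b^3 - 15/7b^2 + 253/42b - 9/2.
  reduce S modulo (f_1, f_2, g_3):
  remainder -8/21b^3 - 7/3b^2 + 104/21b - 47/21 ≠ 0; add g_4 = -8/21b^3 - 7/3b^2 + 104/21b - 47/21 to the basis.

The other S-polynomials (S(f_2,g_3), S(f_1,g_4), S(f_2,g_4), S(g_3,g_4)) all reduce to 0 modulo the current basis, so we have a Gröbner basis.
Inter-reduce: drop elements whose leading term is divisible by another's, tail-reduce, and make monic.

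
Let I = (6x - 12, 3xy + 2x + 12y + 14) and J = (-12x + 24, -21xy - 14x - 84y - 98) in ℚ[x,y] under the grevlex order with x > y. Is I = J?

Equality of ideals is decidable: compute both reduced Gröbner bases (unique for the ordering) and check whether they agree.
Buchberger on the first generating set:
f_1 = 6x - 12, LT = x.
f_2 = 3xy + 2x + 12y + 14, LT = xy.

S(f_1,f_2): lcm = xy. S = -⅔x - 6y - 14/3.
  reduce S modulo (f_1, f_2):
  remainder -6y - 6 ≠ 0; add g_3 = -6y - 6 to the basis.

The other S-polynomials (S(f_1,g_3), S(f_2,g_3)) all reduce to 0 modulo the current basis, so we have a Gröbner basis.
Inter-reduce: drop elements whose leading term is divisible by another's, tail-reduce, and make monic.
Reduced Gröbner basis: {x - 2, y + 1}.

Buchberger on the second generating set:
h_1 = -12x + 24, LT = x.
h_2 = -21xy - 14x - 84y - 98, LT = xy.

S(h_1,h_2): lcm = xy. S = -⅔x - 6y - 14/3.
  reduce S modulo (h_1, h_2):
  remainder -6y - 6 ≠ 0; add k_3 = -6y - 6 to the basis.

The other S-polynomials (S(h_1,k_3), S(h_2,k_3)) all reduce to 0 modulo the current basis, so we have a Gröbner basis.
Inter-reduce: drop elements whose leading term is divisible by another's, tail-reduce, and make monic.
Reduced Gröbner basis: {x - 2, y + 1}.

The two bases agree; hence the ideals are identical.
The choice of monomial ordering does not affect the verdict — as long as both bases are computed under the same ordering, their equality decides ideal equality.

Yes, the ideals are equal.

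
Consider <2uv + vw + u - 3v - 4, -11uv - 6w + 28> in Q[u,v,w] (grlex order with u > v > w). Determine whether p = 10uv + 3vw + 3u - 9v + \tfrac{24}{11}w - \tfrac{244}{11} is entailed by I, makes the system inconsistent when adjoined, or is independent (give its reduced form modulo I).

First compute the reduced Gröbner basis of I by Buchberger's algorithm.
f_1 = 2uv + vw + u - 3v - 4, LT = uv.
f_2 = -11uv - 6w + 28, LT = uv.

S(f_1,f_2): lcm = uv. S = \tfrac{1}{2}vw + \tfrac{1}{2}u - \tfrac{3}{2}v - \tfrac{6}{11}w + \tfrac{6}{11}.
  reduce S modulo (f_1, f_2):
  remainder \tfrac{1}{2}vw + \tfrac{1}{2}u - \tfrac{3}{2}v - \tfrac{6}{11}w + \tfrac{6}{11} ≠ 0; add h_3 = \tfrac{1}{2}vw + \tfrac{1}{2}u - \tfrac{3}{2}v - \tfrac{6}{11}w + \tfrac{6}{11} to the basis.

S(f_1,h_3): lcm = uvw. S = \tfrac{1}{2}vw^{2} - u^{2} + 3uv + \tfrac{35}{22}uw - \tfrac{3}{2}vw - \tfrac{12}{11}u - 2w.
  reduce S modulo (f_1, f_2, h_3):
  remainder -u^{2} + \tfrac{12}{11}uw + \tfrac{6}{11}w^{2} - \tfrac{12}{11}u - \tfrac{46}{11}w + \tfrac{84}{11} ≠ 0; add h_4 = -u^{2} + \tfrac{12}{11}uw + \tfrac{6}{11}w^{2} - \tfrac{12}{11}u - \tfrac{46}{11}w + \tfrac{84}{11} to the basis.

The other S-polynomials (S(f_2,h_3), S(f_1,h_4), S(f_2,h_4), S(h_3,h_4)) all reduce to 0 modulo the current basis, so we have a Gröbner basis.
Inter-reduce: drop elements whose leading term is divisible by another's, tail-reduce, and make monic.
Reduced Gröbner basis: {u^{2} - \tfrac{12}{11}uw - \tfrac{6}{11}w^{2} + \tfrac{12}{11}u + \tfrac{46}{11}w - \tfrac{84}{11}, uv + \tfrac{6}{11}w - \tfrac{28}{11}, vw + u - 3v - \tfrac{12}{11}w + \tfrac{12}{11}}.
Label its elements g_1 = u^{2} - \tfrac{12}{11}uw - \tfrac{6}{11}w^{2} + \tfrac{12}{11}u + \tfrac{46}{11}w - \tfrac{84}{11}, g_2 = uv + \tfrac{6}{11}w - \tfrac{28}{11}, g_3 = vw + u - 3v - \tfrac{12}{11}w + \tfrac{12}{11}.

Reduce p = 10uv + 3vw + 3u - 9v + \tfrac{24}{11}w - \tfrac{244}{11} modulo G:
  leading term uv: subtract (10)·g_2 from 10uv + 3vw + 3u - 9v + \tfrac{24}{11}w - \tfrac{244}{11} → 3vw + 3u - 9v - \tfrac{36}{11}w + \tfrac{36}{11}
  leading term vw: subtract (3)·g_3 from 3vw + 3u - 9v - \tfrac{36}{11}w + \tfrac{36}{11} → 0
  normal form = 0.
Since the normal form is 0, p ∈ I.

The remainder on division by a Gröbner basis is unique — it is the normal form.

10uv + 3vw + 3u - 9v + \tfrac{24}{11}w - \tfrac{244}{11} lies in I (it reduces to 0).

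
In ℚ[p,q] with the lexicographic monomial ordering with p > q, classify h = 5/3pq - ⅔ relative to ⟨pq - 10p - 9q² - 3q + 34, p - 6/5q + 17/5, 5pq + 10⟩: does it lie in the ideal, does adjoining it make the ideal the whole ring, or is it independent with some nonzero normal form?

First compute the reduced Gröbner basis of I by Buchberger's algorithm.
f_1 = pq - 10p - 9q² - 3q + 34, LT = pq.
f_2 = p - 6/5q + 17/5, LT = p.
f_3 = 5pq + 10, LT = pq.

S(f_1,f_2): lcm = pq. S = -10p - 39/5q² - 32/5q + 34.
  leading term p: subtract (-10)·f_2 from -10p - 39/5q² - 32/5q + 34 → -39/5q² - 92/5q + 68
  leading term q²: no divisor's leading term divides it; move -39/5q² to the remainder.
  leading term q: no divisor's leading term divides it; move -92/5q to the remainder.
  leading term 1: no divisor's leading term divides it; move 68 to the remainder.
  remainder -39/5q² - 92/5q + 68 ≠ 0; add k_4 = -39/5q² - 92/5q + 68 to the basis.

S(f_1,f_3): lcm = pq. S = -10p - 9q² - 3q + 32.
  leading term p: subtract (-10)·f_2 from -10p - 9q² - 3q + 32 → -9q² - 15q + 66
  leading term q²: subtract (15/13)·k_4 from -9q² - 15q + 66 → 81/13q - 162/13
  leading term q: no divisor's leading term divides it; move 81/13q to the remainder.
  leading term 1: no divisor's leading term divides it; move -162/13 to the remainder.
  remainder 81/13q - 162/13 ≠ 0; add k_5 = 81/13q - 162/13 to the basis.

The other S-polynomials (S(f_2,f_3), S(f_1,k_4), S(f_2,k_4), S(f_3,k_4), S(f_1,k_5), S(f_2,k_5), S(f_3,k_5), S(k_4,k_5)) all reduce to 0 modulo the current basis, so we have a Gröbner basis.
Inter-reduce: drop elements whose leading term is divisible by another's, tail-reduce, and make monic.
Reduced Gröbner basis: {p + 1, q - 2}.
Label its elements g_1 = p + 1, g_2 = q - 2.

Reduce h = 5/3pq - ⅔ modulo G:
  leading term pq: subtract (5/3q)·g_1 from 5/3pq - ⅔ → -5/3q - ⅔
  leading term q: subtract (-5/3)·g_2 from -5/3q - ⅔ → -4
  leading term 1: no divisor's leading term divides it; move -4 to the remainder.
  normal form = -4.
The normal form is nonzero, so h ∉ I. Since h minus its normal form lies in I, I + (h) = I + (r) where r = -4; decide whether this ideal is the whole ring.
Here r = -4 is a nonzero constant, hence a unit: 1 ∈ I + (h), the Gröbner basis of I + (h) is {1}, and the enlarged system has no common solution — adjoining h is inconsistent.

Adjoining 5/3pq - ⅔ makes the ideal the whole ring: the system is inconsistent.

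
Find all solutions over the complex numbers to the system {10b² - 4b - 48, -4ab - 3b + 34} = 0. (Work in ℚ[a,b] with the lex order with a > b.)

Compute a lex Gröbner basis by Buchberger's algorithm.
f_1 = 10b² - 4b - 48, LT = b².
f_2 = -4ab - 3b + 34, LT = ab.

S(f_1,f_2): lcm = ab². S = -⅖ab - 24/5a - ¾b² + 17/2b.
  reduce S modulo (f_1, f_2):
  remainder -24/5a + 17/2b - 7 ≠ 0; add h_3 = -24/5a + 17/2b - 7 to the basis.

The other S-polynomials (S(f_1,h_3), S(f_2,h_3)) all reduce to 0 modulo the current basis, so we have a Gröbner basis.
Inter-reduce: drop elements whose leading term is divisible by another's, tail-reduce, and make monic.
Reduced Gröbner basis: {a - 85/48b + 35/24, b² - ⅖b - 24/5}.

Since the basis is lex-ordered, b² - ⅖b - 24/5 is univariate in b. Its roots are {-2, 12/5}. Back-substituting each root into the other basis elements fixes the other coordinates.
  b = -2: the earlier basis element becomes a + 5 = 0, giving a = -5 — point (-5, -2).
  b = 12/5: the earlier basis element becomes a - 67/24 = 0, giving a = 67/24 — point (67/24, 12/5).
This is the nonlinear analogue of row-reducing a linear system.

{(-5, -2), (67/24, 12/5)}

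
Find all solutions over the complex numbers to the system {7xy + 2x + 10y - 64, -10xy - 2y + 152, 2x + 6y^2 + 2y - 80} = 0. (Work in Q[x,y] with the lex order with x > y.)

Compute a lex Gröbner basis by Buchberger's algorithm.
f_1 = 7xy + 2x + 10y - 64, LT = xy.
f_2 = -10xy - 2y + 152, LT = xy.
f_3 = 2x + 6y^2 + 2y - 80, LT = x.

S(f_1,f_2): lcm = xy. S = 2/7x + 43/35y + 212/35.
  reduce S modulo (f_1, f_2, f_3):
  remainder -6/7y^2 + 33/35y + 612/35 ≠ 0; add h_4 = -6/7y^2 + 33/35y + 612/35 to the basis.

S(f_1,f_3): lcm = xy. S = 2/7x - 3y^3 - y^2 + 290/7y - 64/7.
  reduce S modulo (f_1, f_2, f_3, h_4):
  remainder -2573/100y - 2573/25 ≠ 0; add h_5 = -2573/100y - 2573/25 to the basis.

The other S-polynomials (S(f_2,f_3), S(f_1,h_4), S(f_2,h_4), S(f_3,h_4), S(f_1,h_5), S(f_2,h_5), S(f_3,h_5), S(h_4,h_5)) all reduce to 0 modulo the current basis, so we have a Gröbner basis.
Inter-reduce: drop elements whose leading term is divisible by another's, tail-reduce, and make monic.
Reduced Gröbner basis: {x + 4, y + 4}.

The lex basis is triangular: the last element involves only y. Solving y + 4 = 0 gives y ∈ {-4}; substituting each value into the earlier elements determines the remaining variables.
  y = -4: the earlier basis element becomes x + 4 = 0, giving x = -4 — point (-4, -4).

{(-4, -4)}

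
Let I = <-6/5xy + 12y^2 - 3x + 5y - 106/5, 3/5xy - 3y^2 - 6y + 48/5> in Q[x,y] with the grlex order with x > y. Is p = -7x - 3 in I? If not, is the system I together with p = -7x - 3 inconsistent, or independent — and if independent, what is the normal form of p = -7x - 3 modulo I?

First compute the reduced Gröbner basis of I by Buchberger's algorithm.
f_1 = -6/5xy + 12y^2 - 3x + 5y - 106/5, LT = xy.
f_2 = 3/5xy - 3y^2 - 6y + 48/5, LT = xy.

S(f_1,f_2): lcm = xy. S = -5y^2 + 5/2x + 35/6y + 5/3.
  leading term y^2: no divisor's leading term divides it; move -5y^2 to the remainder.
  leading term x: no divisor's leading term divides it; move 5/2x to the remainder.
  leading term y: no divisor's leading term divides it; move 35/6y to the remainder.
  leading term 1: no divisor's leading term divides it; move 5/3 to the remainder.
  remainder -5y^2 + 5/2x + 35/6y + 5/3 ≠ 0; add h_3 = -5y^2 + 5/2x + 35/6y + 5/3 to the basis.

S(f_1,h_3): lcm = xy^2. S = -10y^3 + 1/2x^2 + 11/3xy - 25/6y^2 + 1/3x + 53/3y.
  leading term y^3: subtract (2y)·h_3 from -10y^3 + 1/2x^2 + 11/3xy - 25/6y^2 + 1/3x + 53/3y → 1/2x^2 - 4/3xy - 95/6y^2 + 1/3x + 43/3y
  leading term x^2: no divisor's leading term divides it; move 1/2x^2 to the remainder.
  leading term xy: subtract (10/9)·f_1 from -4/3xy - 95/6y^2 + 1/3x + 43/3y → -175/6y^2 + 11/3x + 79/9y + 212/9
  leading term y^2: subtract (35/6)·h_3 from -175/6y^2 + 11/3x + 79/9y + 212/9 → -131/12x - 101/4y + 83/6
  leading term x: no divisor's leading term divides it; move -131/12x to the remainder.
  leading term y: no divisor's leading term divides it; move -101/4y to the remainder.
  leading term 1: no divisor's leading term divides it; move 83/6 to the remainder.
  remainder 1/2x^2 - 131/12x - 101/4y + 83/6 ≠ 0; add h_4 = 1/2x^2 - 131/12x - 101/4y + 83/6 to the basis.

The other S-polynomials (S(f_2,h_3), S(f_1,h_4), S(f_2,h_4), S(h_3,h_4)) all reduce to 0 modulo the current basis, so we have a Gröbner basis.
Inter-reduce: drop elements whose leading term is divisible by another's, tail-reduce, and make monic.
Reduced Gröbner basis: {x^2 - 131/6x - 101/2y + 83/3, xy - 5/2x - 95/6y + 43/3, y^2 - 1/2x - 7/6y - 1/3}.
Label its elements g_1 = x^2 - 131/6x - 101/2y + 83/3, g_2 = xy - 5/2x - 95/6y + 43/3, g_3 = y^2 - 1/2x - 7/6y - 1/3.

Reduce p = -7x - 3 modulo G:
  leading term x: no divisor's leading term divides it; move -7x to the remainder.
  leading term 1: no divisor's leading term divides it; move -3 to the remainder.
  normal form = -7x - 3.
The normal form is nonzero, so p ∉ I. Since p minus its normal form lies in I, I + (p) = I + (r) where r = -7x - 3; decide whether this ideal is the whole ring.
Run Buchberger on G together with r (pairs among the g_i already reduce to 0 since G is a Gröbner basis):
g_1 = x^2 - 131/6x - 101/2y + 83/3, LT = x^2.
g_2 = xy - 5/2x - 95/6y + 43/3, LT = xy.
g_3 = y^2 - 1/2x - 7/6y - 1/3, LT = y^2.
r = -7x - 3, LT = x.

S(g_1,r): lcm = x^2. S = -935/42x - 101/2y + 83/3.
  leading term x: subtract (935/294)·r from -935/42x - 101/2y + 83/3 → -101/2y + 10939/294
  leading term y: no divisor's leading term divides it; move -101/2y to the remainder.
  leading term 1: no divisor's leading term divides it; move 10939/294 to the remainder.
  remainder -101/2y + 10939/294 ≠ 0; add m_5 = -101/2y + 10939/294 to the basis.

S(g_2,r): lcm = xy. S = -5/2x - 683/42y + 43/3.
  leading term x: subtract (5/14)·r from -5/2x - 683/42y + 43/3 → -683/42y + 647/42
  leading term y: subtract (683/2121)·m_5 from -683/42y + 647/42 → 1067336/311787
  leading term 1: no divisor's leading term divides it; move 1067336/311787 to the remainder.
  remainder 1067336/311787 ≠ 0; add m_6 = 1067336/311787 to the basis.

The other S-polynomials (S(g_1,g_2), S(g_1,g_3), S(g_2,g_3), S(g_3,r), S(g_1,m_5), S(g_2,m_5), S(g_3,m_5), S(r,m_5), S(g_1,m_6), S(g_2,m_6), S(g_3,m_6), S(r,m_6), S(m_5,m_6)) all reduce to 0 modulo the current basis, so we have a Gröbner basis.
Inter-reduce: drop elements whose leading term is divisible by another's, tail-reduce, and make monic.
Reduced Gröbner basis: {1}.
The reduced Gröbner basis of I + (p) is {1}: the ideal is the whole ring, so the enlarged system has no common solution — adjoining p is inconsistent.

Adjoining -7x - 3 makes the ideal the whole ring: the system is inconsistent.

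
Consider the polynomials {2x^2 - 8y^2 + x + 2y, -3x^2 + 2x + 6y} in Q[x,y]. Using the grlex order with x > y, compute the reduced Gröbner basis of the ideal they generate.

f_1 = 2x^2 - 8y^2 + x + 2y, LT = x^2.
f_2 = -3x^2 + 2x + 6y, LT = x^2.

S(f_1,f_2): lcm = x^2. S = -4y^2 + 7/6x + 3y.
  leading term y^2: no divisor's leading term divides it; move -4y^2 to the remainder.
  leading term x: no divisor's leading term divides it; move 7/6x to the remainder.
  leading term y: no divisor's leading term divides it; move 3y to the remainder.
  remainder -4y^2 + 7/6x + 3y ≠ 0; add g_3 = -4y^2 + 7/6x + 3y to the basis.

The other S-polynomials (S(f_1,g_3), S(f_2,g_3)) all reduce to 0 modulo the current basis, so we have a Gröbner basis.
Inter-reduce: drop elements whose leading term is divisible by another's, tail-reduce, and make monic.

G = {x^2 - 2/3x - 2y, y^2 - 7/24x - 3/4y}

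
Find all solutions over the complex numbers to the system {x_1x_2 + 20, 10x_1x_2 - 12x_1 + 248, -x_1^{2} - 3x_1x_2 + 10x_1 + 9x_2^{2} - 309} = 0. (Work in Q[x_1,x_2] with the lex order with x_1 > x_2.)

Compute a lex Gröbner basis by Buchberger's algorithm.
f_1 = x_1x_2 + 20, LT = x_1x_2.
f_2 = 10x_1x_2 - 12x_1 + 248, LT = x_1x_2.
f_3 = -x_1^{2} - 3x_1x_2 + 10x_1 + 9x_2^{2} - 309, LT = x_1^{2}.

S(f_1,f_2): lcm = x_1x_2. S = \tfrac{6}{5}x_1 - \tfrac{24}{5}.
  leading term x_1: no divisor's leading term divides it; move \tfrac{6}{5}x_1 to the remainder.
  leading term 1: no divisor's leading term divides it; move -\tfrac{24}{5} to the remainder.
  remainder \tfrac{6}{5}x_1 - \tfrac{24}{5} ≠ 0; add h_4 = \tfrac{6}{5}x_1 - \tfrac{24}{5} to the basis.

S(f_1,f_3): lcm = x_1^{2}x_2. S = -3x_1x_2^{2} + 10x_1x_2 + 20x_1 + 9x_2^{3} - 309x_2.
  leading term x_1x_2^{2}: subtract (-3x_2)·f_1 from -3x_1x_2^{2} + 10x_1x_2 + 20x_1 + 9x_2^{3} - 309x_2 → 10x_1x_2 + 20x_1 + 9x_2^{3} - 249x_2
  leading term x_1x_2: subtract (10)·f_1 from 10x_1x_2 + 20x_1 + 9x_2^{3} - 249x_2 → 20x_1 + 9x_2^{3} - 249x_2 - 200
  leading term x_1: subtract (\tfrac{50}{3})·h_4 from 20x_1 + 9x_2^{3} - 249x_2 - 200 → 9x_2^{3} - 249x_2 - 120
  leading term x_2^{3}: no divisor's leading term divides it; move 9x_2^{3} to the remainder.
  leading term x_2: no divisor's leading term divides it; move -249x_2 to the remainder.
  leading term 1: no divisor's leading term divides it; move -120 to the remainder.
  remainder 9x_2^{3} - 249x_2 - 120 ≠ 0; add h_5 = 9x_2^{3} - 249x_2 - 120 to the basis.

S(f_2,f_3): lcm = x_1^{2}x_2. S = -\tfrac{6}{5}x_1^{2} - 3x_1x_2^{2} + 10x_1x_2 + \tfrac{124}{5}x_1 + 9x_2^{3} - 309x_2.
  leading term x_1^{2}: subtract (\tfrac{6}{5})·f_3 from -\tfrac{6}{5}x_1^{2} - 3x_1x_2^{2} + 10x_1x_2 + \tfrac{124}{5}x_1 + 9x_2^{3} - 309x_2 → -3x_1x_2^{2} + \tfrac{68}{5}x_1x_2 + \tfrac{64}{5}x_1 + 9x_2^{3} - \tfrac{54}{5}x_2^{2} - 309x_2 + \tfrac{1854}{5}
  leading term x_1x_2^{2}: subtract (-3x_2)·f_1 from -3x_1x_2^{2} + \tfrac{68}{5}x_1x_2 + \tfrac{64}{5}x_1 + 9x_2^{3} - \tfrac{54}{5}x_2^{2} - 309x_2 + \tfrac{1854}{5} → \tfrac{68}{5}x_1x_2 + \tfrac{64}{5}x_1 + 9x_2^{3} - \tfrac{54}{5}x_2^{2} - 249x_2 + \tfrac{1854}{5}
  leading term x_1x_2: subtract (\tfrac{68}{5})·f_1 from \tfrac{68}{5}x_1x_2 + \tfrac{64}{5}x_1 + 9x_2^{3} - \tfrac{54}{5}x_2^{2} - 249x_2 + \tfrac{1854}{5} → \tfrac{64}{5}x_1 + 9x_2^{3} - \tfrac{54}{5}x_2^{2} - 249x_2 + \tfrac{494}{5}
  leading term x_1: subtract (\tfrac{32}{3})·h_4 from \tfrac{64}{5}x_1 + 9x_2^{3} - \tfrac{54}{5}x_2^{2} - 249x_2 + \tfrac{494}{5} → 9x_2^{3} - \tfrac{54}{5}x_2^{2} - 249x_2 + 150
  leading term x_2^{3}: subtract (1)·h_5 from 9x_2^{3} - \tfrac{54}{5}x_2^{2} - 249x_2 + 150 → -\tfrac{54}{5}x_2^{2} + 270
  leading term x_2^{2}: no divisor's leading term divides it; move -\tfrac{54}{5}x_2^{2} to the remainder.
  leading term 1: no divisor's leading term divides it; move 270 to the remainder.
  remainder -\tfrac{54}{5}x_2^{2} + 270 ≠ 0; add h_6 = -\tfrac{54}{5}x_2^{2} + 270 to the basis.

S(f_1,h_4): lcm = x_1x_2. S = 4x_2 + 20.
  leading term x_2: no divisor's leading term divides it; move 4x_2 to the remainder.
  leading term 1: no divisor's leading term divides it; move 20 to the remainder.
  remainder 4x_2 + 20 ≠ 0; add h_7 = 4x_2 + 20 to the basis.

The other S-polynomials (S(f_2,h_4), S(f_3,h_4), S(f_1,h_5), S(f_2,h_5), S(f_3,h_5), S(h_4,h_5), S(f_1,h_6), S(f_2,h_6), S(f_3,h_6), S(h_4,h_6), S(h_5,h_6), S(f_1,h_7), S(f_2,h_7), S(f_3,h_7), S(h_4,h_7), S(h_5,h_7), S(h_6,h_7)) all reduce to 0 modulo the current basis, so we have a Gröbner basis.
Inter-reduce: drop elements whose leading term is divisible by another's, tail-reduce, and make monic.
Reduced Gröbner basis: {x_1 - 4, x_2 + 5}.

Elimination: the polynomial x_2 + 5 lies in the elimination ideal for x_2, so x_2 ∈ {-5}. For each such x_2, the remaining basis elements (now univariate) give the rest of the solution.
  x_2 = -5: the earlier basis element becomes x_1 - 4 = 0, giving x_1 = 4 — point (4, -5).
Zero-dimensionality of the ideal guarantees finitely many solutions over ℂ.

{(4, -5)}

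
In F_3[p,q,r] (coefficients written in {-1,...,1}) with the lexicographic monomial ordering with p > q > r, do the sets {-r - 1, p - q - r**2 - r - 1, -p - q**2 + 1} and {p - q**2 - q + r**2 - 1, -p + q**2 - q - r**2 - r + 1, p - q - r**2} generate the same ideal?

For a fixed monomial order, each ideal has a unique reduced Gröbner basis; comparing bases decides equality.
Buchberger on the first generating set:
f_1 = -r - 1, LT = r.
f_2 = p - q - r**2 - r - 1, LT = p.
f_3 = -p - q**2 + 1, LT = p.

S(f_2,f_3): lcm = p. S = -q**2 - q - r**2 - r.
  reduce S modulo (f_1, f_2, f_3):
  remainder -q**2 - q ≠ 0; add g_4 = -q**2 - q to the basis.

The other S-polynomials (S(f_1,f_2), S(f_1,f_3), S(f_1,g_4), S(f_2,g_4), S(f_3,g_4)) all reduce to 0 modulo the current basis, so we have a Gröbner basis.
Inter-reduce: drop elements whose leading term is divisible by another's, tail-reduce, and make monic.
Reduced Gröbner basis: {p - q - 1, q**2 + q, r + 1}.

Buchberger on the second generating set:
h_1 = p - q**2 - q + r**2 - 1, LT = p.
h_2 = -p + q**2 - q - r**2 - r + 1, LT = p.
h_3 = p - q - r**2, LT = p.

S(h_1,h_2): lcm = p. S = q - r.
  reduce S modulo (h_1, h_2, h_3):
  remainder q - r ≠ 0; add k_4 = q - r to the basis.

S(h_1,h_3): lcm = p. S = -q**2 - r**2 - 1.
  reduce S modulo (h_1, h_2, h_3, k_4):
  remainder r**2 - 1 ≠ 0; add k_5 = r**2 - 1 to the basis.

The other S-polynomials (S(h_2,h_3), S(h_1,k_4), S(h_2,k_4), S(h_3,k_4), S(h_1,k_5), S(h_2,k_5), S(h_3,k_5), S(k_4,k_5)) all reduce to 0 modulo the current basis, so we have a Gröbner basis.
Inter-reduce: drop elements whose leading term is divisible by another's, tail-reduce, and make monic.
Reduced Gröbner basis: {p - r - 1, q - r, r**2 - 1}.

Since the reduced bases disagree, the two ideals are not the same.

No, the ideals differ.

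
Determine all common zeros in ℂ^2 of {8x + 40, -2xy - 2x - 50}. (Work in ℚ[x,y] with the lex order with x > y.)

{(-5, 4)}

Compute a lex Gröbner basis by Buchberger's algorithm.
f_1 = 8x + 40, LT = x.
f_2 = -2xy - 2x - 50, LT = xy.

S(f_1,f_2): lcm = xy. S = -x + 5y - 25.
  leading term x: subtract (-⅛)·f_1 from -x + 5y - 25 → 5y - 20
  leading term y: no divisor's leading term divides it; move 5y to the remainder.
  leading term 1: no divisor's leading term divides it; move -20 to the remainder.
  remainder 5y - 20 ≠ 0; add h_3 = 5y - 20 to the basis.

The other S-polynomials (S(f_1,h_3), S(f_2,h_3)) all reduce to 0 modulo the current basis, so we have a Gröbner basis.
Inter-reduce: drop elements whose leading term is divisible by another's, tail-reduce, and make monic.
Reduced Gröbner basis: {x + 5, y - 4}.

The lex basis is triangular: the last element involves only y. Solving y - 4 = 0 gives y ∈ {4}; substituting each value into the earlier elements determines the remaining variables.
  y = 4: the earlier basis element becomes x + 5 = 0, giving x = -5 — point (-5, 4).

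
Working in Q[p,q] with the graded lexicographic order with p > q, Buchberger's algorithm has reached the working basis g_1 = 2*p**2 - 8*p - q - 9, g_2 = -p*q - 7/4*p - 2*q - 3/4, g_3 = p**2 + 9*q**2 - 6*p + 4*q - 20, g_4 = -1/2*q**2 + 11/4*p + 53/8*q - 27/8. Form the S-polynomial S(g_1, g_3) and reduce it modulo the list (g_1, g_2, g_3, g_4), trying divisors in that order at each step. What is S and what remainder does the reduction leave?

lcm(LM(g_1), LM(g_3)) = p**2.
S = (lcm/LT(g_1))·g_1 − (lcm/LT(g_3))·g_3 = -9*q**2 + 2*p - 9/2*q + 31/2.
Reduce S modulo (g_1, g_2, g_3, g_4) in that order:
  leading term q**2: subtract (18)·g_4 from -9*q**2 + 2*p - 9/2*q + 31/2 → -95/2*p - 495/4*q + 305/4
  leading term p: no divisor's leading term divides it; move -95/2*p to the remainder.
  leading term q: no divisor's leading term divides it; move -495/4*q to the remainder.
  leading term 1: no divisor's leading term divides it; move 305/4 to the remainder.
The remainder -95/2*p - 495/4*q + 305/4 is nonzero, so it would be added as the next basis element.

S(g_1, g_3) = -9*q**2 + 2*p - 9/2*q + 31/2; remainder on division = -95/2*p - 495/4*q + 305/4.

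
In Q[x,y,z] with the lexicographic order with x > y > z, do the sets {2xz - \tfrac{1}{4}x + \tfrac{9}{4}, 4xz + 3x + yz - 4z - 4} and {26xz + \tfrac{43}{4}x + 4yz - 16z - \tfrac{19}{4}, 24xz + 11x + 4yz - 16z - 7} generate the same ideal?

Yes, the ideals are equal.

For a fixed monomial order, each ideal has a unique reduced Gröbner basis; comparing bases decides equality.
Buchberger on the first generating set:
f_1 = 2xz - \tfrac{1}{4}x + \tfrac{9}{4}, LT = xz.
f_2 = 4xz + 3x + yz - 4z - 4, LT = xz.

S(f_1,f_2): lcm = xz. S = -\tfrac{7}{8}x - \tfrac{1}{4}yz + z + \tfrac{17}{8}.
  leading term x: no divisor's leading term divides it; move -\tfrac{7}{8}x to the remainder.
  leading term yz: no divisor's leading term divides it; move -\tfrac{1}{4}yz to the remainder.
  leading term z: no divisor's leading term divides it; move z to the remainder.
  leading term 1: no divisor's leading term divides it; move \tfrac{17}{8} to the remainder.
  remainder -\tfrac{7}{8}x - \tfrac{1}{4}yz + z + \tfrac{17}{8} ≠ 0; add g_3 = -\tfrac{7}{8}x - \tfrac{1}{4}yz + z + \tfrac{17}{8} to the basis.

S(f_1,g_3): lcm = xz. S = -\tfrac{1}{8}x - \tfrac{2}{7}yz^{2} + \tfrac{8}{7}z^{2} + \tfrac{17}{7}z + \tfrac{9}{8}.
  leading term x: subtract (\tfrac{1}{7})·g_3 from -\tfrac{1}{8}x - \tfrac{2}{7}yz^{2} + \tfrac{8}{7}z^{2} + \tfrac{17}{7}z + \tfrac{9}{8} → -\tfrac{2}{7}yz^{2} + \tfrac{1}{28}yz + \tfrac{8}{7}z^{2} + \tfrac{16}{7}z + \tfrac{23}{28}
  leading term yz^{2}: no divisor's leading term divides it; move -\tfrac{2}{7}yz^{2} to the remainder.
  leading term yz: no divisor's leading term divides it; move \tfrac{1}{28}yz to the remainder.
  leading term z^{2}: no divisor's leading term divides it; move \tfrac{8}{7}z^{2} to the remainder.
  leading term z: no divisor's leading term divides it; move \tfrac{16}{7}z to the remainder.
  leading term 1: no divisor's leading term divides it; move \tfrac{23}{28} to the remainder.
  remainder -\tfrac{2}{7}yz^{2} + \tfrac{1}{28}yz + \tfrac{8}{7}z^{2} + \tfrac{16}{7}z + \tfrac{23}{28} ≠ 0; add g_4 = -\tfrac{2}{7}yz^{2} + \tfrac{1}{28}yz + \tfrac{8}{7}z^{2} + \tfrac{16}{7}z + \tfrac{23}{28} to the basis.

The other S-polynomials (S(f_2,g_3), S(f_1,g_4), S(f_2,g_4), S(g_3,g_4)) all reduce to 0 modulo the current basis, so we have a Gröbner basis.
Inter-reduce: drop elements whose leading term is divisible by another's, tail-reduce, and make monic.
Reduced Gröbner basis: {x + \tfrac{2}{7}yz - \tfrac{8}{7}z - \tfrac{17}{7}, yz^{2} - \tfrac{1}{8}yz - 4z^{2} - 8z - \tfrac{23}{8}}.

Buchberger on the second generating set:
h_1 = 26xz + \tfrac{43}{4}x + 4yz - 16z - \tfrac{19}{4}, LT = xz.
h_2 = 24xz + 11x + 4yz - 16z - 7, LT = xz.

S(h_1,h_2): lcm = xz. S = -\tfrac{7}{156}x - \tfrac{1}{78}yz + \tfrac{2}{39}z + \tfrac{17}{156}.
  leading term x: no divisor's leading term divides it; move -\tfrac{7}{156}x to the remainder.
  leading term yz: no divisor's leading term divides it; move -\tfrac{1}{78}yz to the remainder.
  leading term z: no divisor's leading term divides it; move \tfrac{2}{39}z to the remainder.
  leading term 1: no divisor's leading term divides it; move \tfrac{17}{156} to the remainder.
  remainder -\tfrac{7}{156}x - \tfrac{1}{78}yz + \tfrac{2}{39}z + \tfrac{17}{156} ≠ 0; add k_3 = -\tfrac{7}{156}x - \tfrac{1}{78}yz + \tfrac{2}{39}z + \tfrac{17}{156} to the basis.

S(h_1,k_3): lcm = xz. S = \tfrac{43}{104}x - \tfrac{2}{7}yz^{2} + \tfrac{2}{13}yz + \tfrac{8}{7}z^{2} + \tfrac{165}{91}z - \tfrac{19}{104}.
  leading term x: subtract (-\tfrac{129}{14})·k_3 from \tfrac{43}{104}x - \tfrac{2}{7}yz^{2} + \tfrac{2}{13}yz + \tfrac{8}{7}z^{2} + \tfrac{165}{91}z - \tfrac{19}{104} → -\tfrac{2}{7}yz^{2} + \tfrac{1}{28}yz + \tfrac{8}{7}z^{2} + \tfrac{16}{7}z + \tfrac{23}{28}
  leading term yz^{2}: no divisor's leading term divides it; move -\tfrac{2}{7}yz^{2} to the remainder.
  leading term yz: no divisor's leading term divides it; move \tfrac{1}{28}yz to the remainder.
  leading term z^{2}: no divisor's leading term divides it; move \tfrac{8}{7}z^{2} to the remainder.
  leading term z: no divisor's leading term divides it; move \tfrac{16}{7}z to the remainder.
  leading term 1: no divisor's leading term divides it; move \tfrac{23}{28} to the remainder.
  remainder -\tfrac{2}{7}yz^{2} + \tfrac{1}{28}yz + \tfrac{8}{7}z^{2} + \tfrac{16}{7}z + \tfrac{23}{28} ≠ 0; add k_4 = -\tfrac{2}{7}yz^{2} + \tfrac{1}{28}yz + \tfrac{8}{7}z^{2} + \tfrac{16}{7}z + \tfrac{23}{28} to the basis.

The other S-polynomials (S(h_2,k_3), S(h_1,k_4), S(h_2,k_4), S(k_3,k_4)) all reduce to 0 modulo the current basis, so we have a Gröbner basis.
Inter-reduce: drop elements whose leading term is divisible by another's, tail-reduce, and make monic.
Reduced Gröbner basis: {x + \tfrac{2}{7}yz - \tfrac{8}{7}z - \tfrac{17}{7}, yz^{2} - \tfrac{1}{8}yz - 4z^{2} - 8z - \tfrac{23}{8}}.

These coincide, so the ideals are equal.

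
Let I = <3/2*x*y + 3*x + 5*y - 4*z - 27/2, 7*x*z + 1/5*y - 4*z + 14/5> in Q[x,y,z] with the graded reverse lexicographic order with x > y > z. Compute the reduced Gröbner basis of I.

G = {x*y + 2*x + 10/3*y - 8/3*z - 9, y**2 - 410/3*y*z + 280/3*z**2 + 16*y + 275*z + 28, x*z + 1/35*y - 4/7*z + 2/5}

f_1 = 3/2*x*y + 3*x + 5*y - 4*z - 27/2, LT = x*y.
f_2 = 7*x*z + 1/5*y - 4*z + 14/5, LT = x*z.

S(f_1,f_2): lcm = x*y*z. S = -1/35*y**2 + 2*x*z + 82/21*y*z - 8/3*z**2 - 2/5*y - 9*z.
  reduce S modulo (f_1, f_2):
  remainder -1/35*y**2 + 82/21*y*z - 8/3*z**2 - 16/35*y - 55/7*z - 4/5 ≠ 0; add g_3 = -1/35*y**2 + 82/21*y*z - 8/3*z**2 - 16/35*y - 55/7*z - 4/5 to the basis.

The other S-polynomials (S(f_1,g_3), S(f_2,g_3)) all reduce to 0 modulo the current basis, so we have a Gröbner basis.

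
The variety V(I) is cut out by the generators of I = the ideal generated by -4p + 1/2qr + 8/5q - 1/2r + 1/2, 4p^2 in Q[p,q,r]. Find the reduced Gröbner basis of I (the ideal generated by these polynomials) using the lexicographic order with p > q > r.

G = {p - 1/8qr - 2/5q + 1/8r - 1/8, q^2r^2 + 32/5q^2r + 256/25q^2 - 2qr^2 - 22/5qr + 32/5q + r^2 - 2r + 1}

f_1 = -4p + 1/2qr + 8/5q - 1/2r + 1/2, LT = p.
f_2 = 4p^2, LT = p^2.

S(f_1,f_2): lcm = p^2. S = -1/8pqr - 2/5pq + 1/8pr - 1/8p.
  leading term pqr: subtract (1/32qr)·f_1 from -1/8pqr - 2/5pq + 1/8pr - 1/8p → -2/5pq + 1/8pr - 1/8p - 1/64q^2r^2 - 1/20q^2r + 1/64qr^2 - 1/64qr
  leading term pq: subtract (1/10q)·f_1 from -2/5pq + 1/8pr - 1/8p - 1/64q^2r^2 - 1/20q^2r + 1/64qr^2 - 1/64qr → 1/8pr - 1/8p - 1/64q^2r^2 - 1/10q^2r - 4/25q^2 + 1/64qr^2 + 11/320qr - 1/20q
  leading term pr: subtract (-1/32r)·f_1 from 1/8pr - 1/8p - 1/64q^2r^2 - 1/10q^2r - 4/25q^2 + 1/64qr^2 + 11/320qr - 1/20q → -1/8p - 1/64q^2r^2 - 1/10q^2r - 4/25q^2 + 1/32qr^2 + 27/320qr - 1/20q - 1/64r^2 + 1/64r
  leading term p: subtract (1/32)·f_1 from -1/8p - 1/64q^2r^2 - 1/10q^2r - 4/25q^2 + 1/32qr^2 + 27/320qr - 1/20q - 1/64r^2 + 1/64r → -1/64q^2r^2 - 1/10q^2r - 4/25q^2 + 1/32qr^2 + 11/160qr - 1/10q - 1/64r^2 + 1/32r - 1/64
  leading term q^2r^2: no divisor's leading term divides it; move -1/64q^2r^2 to the remainder.
  leading term q^2r: no divisor's leading term divides it; move -1/10q^2r to the remainder.
  leading term q^2: no divisor's leading term divides it; move -4/25q^2 to the remainder.
  leading term qr^2: no divisor's leading term divides it; move 1/32qr^2 to the remainder.
  leading term qr: no divisor's leading term divides it; move 11/160qr to the remainder.
  leading term q: no divisor's leading term divides it; move -1/10q to the remainder.
  leading term r^2: no divisor's leading term divides it; move -1/64r^2 to the remainder.
  leading term r: no divisor's leading term divides it; move 1/32r to the remainder.
  leading term 1: no divisor's leading term divides it; move -1/64 to the remainder.
  remainder -1/64q^2r^2 - 1/10q^2r - 4/25q^2 + 1/32qr^2 + 11/160qr - 1/10q - 1/64r^2 + 1/32r - 1/64 ≠ 0; add g_3 = -1/64q^2r^2 - 1/10q^2r - 4/25q^2 + 1/32qr^2 + 11/160qr - 1/10q - 1/64r^2 + 1/32r - 1/64 to the basis.

The other S-polynomials (S(f_1,g_3), S(f_2,g_3)) all reduce to 0 modulo the current basis, so we have a Gröbner basis.
Inter-reduce: drop elements whose leading term is divisible by another's, tail-reduce, and make monic.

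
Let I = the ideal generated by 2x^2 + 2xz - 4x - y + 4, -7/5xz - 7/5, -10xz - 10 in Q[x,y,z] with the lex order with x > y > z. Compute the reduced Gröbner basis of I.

f_1 = 2x^2 + 2xz - 4x - y + 4, LT = x^2.
f_2 = -7/5xz - 7/5, LT = xz.
f_3 = -10xz - 10, LT = xz.

S(f_1,f_2): lcm = x^2z. S = xz^2 - 2xz - x - 1/2yz + 2z.
  reduce S modulo (f_1, f_2, f_3):
  remainder -x - 1/2yz + z + 2 ≠ 0; add g_4 = -x - 1/2yz + z + 2 to the basis.

S(f_2,g_4): lcm = xz. S = -1/2yz^2 + z^2 + 2z + 1.
  reduce S modulo (f_1, f_2, f_3, g_4):
  remainder -1/2yz^2 + z^2 + 2z + 1 ≠ 0; add g_5 = -1/2yz^2 + z^2 + 2z + 1 to the basis.

The other S-polynomials (S(f_1,f_3), S(f_2,f_3), S(f_1,g_4), S(f_3,g_4), S(f_1,g_5), S(f_2,g_5), S(f_3,g_5), S(g_4,g_5)) all reduce to 0 modulo the current basis, so we have a Gröbner basis.
Inter-reduce: drop elements whose leading term is divisible by another's, tail-reduce, and make monic.

G = {x + 1/2yz - z - 2, yz^2 - 2z^2 - 4z - 2}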